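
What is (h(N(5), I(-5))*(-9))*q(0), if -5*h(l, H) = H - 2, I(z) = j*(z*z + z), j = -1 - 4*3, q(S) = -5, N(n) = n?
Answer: 2358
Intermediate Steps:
j = -13 (j = -1 - 12 = -13)
I(z) = -13*z - 13*z² (I(z) = -13*(z*z + z) = -13*(z² + z) = -13*(z + z²) = -13*z - 13*z²)
h(l, H) = ⅖ - H/5 (h(l, H) = -(H - 2)/5 = -(-2 + H)/5 = ⅖ - H/5)
(h(N(5), I(-5))*(-9))*q(0) = ((⅖ - (-13)*(-5)*(1 - 5)/5)*(-9))*(-5) = ((⅖ - (-13)*(-5)*(-4)/5)*(-9))*(-5) = ((⅖ - ⅕*(-260))*(-9))*(-5) = ((⅖ + 52)*(-9))*(-5) = ((262/5)*(-9))*(-5) = -2358/5*(-5) = 2358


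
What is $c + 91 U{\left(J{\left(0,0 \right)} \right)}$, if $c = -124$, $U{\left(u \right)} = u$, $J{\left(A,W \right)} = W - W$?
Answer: $-124$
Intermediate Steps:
$J{\left(A,W \right)} = 0$
$c + 91 U{\left(J{\left(0,0 \right)} \right)} = -124 + 91 \cdot 0 = -124 + 0 = -124$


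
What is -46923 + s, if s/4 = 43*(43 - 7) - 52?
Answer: -40939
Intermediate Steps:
s = 5984 (s = 4*(43*(43 - 7) - 52) = 4*(43*36 - 52) = 4*(1548 - 52) = 4*1496 = 5984)
-46923 + s = -46923 + 5984 = -40939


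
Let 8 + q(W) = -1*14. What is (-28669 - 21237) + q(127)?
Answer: -49928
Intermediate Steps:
q(W) = -22 (q(W) = -8 - 1*14 = -8 - 14 = -22)
(-28669 - 21237) + q(127) = (-28669 - 21237) - 22 = -49906 - 22 = -49928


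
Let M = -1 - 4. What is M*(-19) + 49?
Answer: 144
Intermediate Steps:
M = -5
M*(-19) + 49 = -5*(-19) + 49 = 95 + 49 = 144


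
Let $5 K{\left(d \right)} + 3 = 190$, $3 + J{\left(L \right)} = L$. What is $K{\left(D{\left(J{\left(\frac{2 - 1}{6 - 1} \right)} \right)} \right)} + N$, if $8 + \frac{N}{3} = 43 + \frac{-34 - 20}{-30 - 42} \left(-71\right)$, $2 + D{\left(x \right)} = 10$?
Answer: $- \frac{347}{20} \approx -17.35$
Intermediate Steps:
$J{\left(L \right)} = -3 + L$
$D{\left(x \right)} = 8$ ($D{\left(x \right)} = -2 + 10 = 8$)
$N = - \frac{219}{4}$ ($N = -24 + 3 \left(43 + \frac{-34 - 20}{-30 - 42} \left(-71\right)\right) = -24 + 3 \left(43 + - \frac{54}{-72} \left(-71\right)\right) = -24 + 3 \left(43 + \left(-54\right) \left(- \frac{1}{72}\right) \left(-71\right)\right) = -24 + 3 \left(43 + \frac{3}{4} \left(-71\right)\right) = -24 + 3 \left(43 - \frac{213}{4}\right) = -24 + 3 \left(- \frac{41}{4}\right) = -24 - \frac{123}{4} = - \frac{219}{4} \approx -54.75$)
$K{\left(d \right)} = \frac{187}{5}$ ($K{\left(d \right)} = - \frac{3}{5} + \frac{1}{5} \cdot 190 = - \frac{3}{5} + 38 = \frac{187}{5}$)
$K{\left(D{\left(J{\left(\frac{2 - 1}{6 - 1} \right)} \right)} \right)} + N = \frac{187}{5} - \frac{219}{4} = - \frac{347}{20}$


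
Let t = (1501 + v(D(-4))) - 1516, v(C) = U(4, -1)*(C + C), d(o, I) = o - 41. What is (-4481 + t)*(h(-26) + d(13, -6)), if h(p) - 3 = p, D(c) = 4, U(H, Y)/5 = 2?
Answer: 225216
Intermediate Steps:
U(H, Y) = 10 (U(H, Y) = 5*2 = 10)
d(o, I) = -41 + o
h(p) = 3 + p
v(C) = 20*C (v(C) = 10*(C + C) = 10*(2*C) = 20*C)
t = 65 (t = (1501 + 20*4) - 1516 = (1501 + 80) - 1516 = 1581 - 1516 = 65)
(-4481 + t)*(h(-26) + d(13, -6)) = (-4481 + 65)*((3 - 26) + (-41 + 13)) = -4416*(-23 - 28) = -4416*(-51) = 225216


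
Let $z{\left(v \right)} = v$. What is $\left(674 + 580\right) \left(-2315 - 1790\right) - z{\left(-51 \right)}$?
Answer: $-5147619$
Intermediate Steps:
$\left(674 + 580\right) \left(-2315 - 1790\right) - z{\left(-51 \right)} = \left(674 + 580\right) \left(-2315 - 1790\right) - -51 = 1254 \left(-4105\right) + 51 = -5147670 + 51 = -5147619$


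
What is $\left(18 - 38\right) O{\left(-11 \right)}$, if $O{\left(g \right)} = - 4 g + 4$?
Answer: $-960$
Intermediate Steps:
$O{\left(g \right)} = 4 - 4 g$
$\left(18 - 38\right) O{\left(-11 \right)} = \left(18 - 38\right) \left(4 - -44\right) = - 20 \left(4 + 44\right) = \left(-20\right) 48 = -960$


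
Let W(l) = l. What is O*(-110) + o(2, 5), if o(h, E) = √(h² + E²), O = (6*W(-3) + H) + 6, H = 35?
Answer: -2530 + √29 ≈ -2524.6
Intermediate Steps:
O = 23 (O = (6*(-3) + 35) + 6 = (-18 + 35) + 6 = 17 + 6 = 23)
o(h, E) = √(E² + h²)
O*(-110) + o(2, 5) = 23*(-110) + √(5² + 2²) = -2530 + √(25 + 4) = -2530 + √29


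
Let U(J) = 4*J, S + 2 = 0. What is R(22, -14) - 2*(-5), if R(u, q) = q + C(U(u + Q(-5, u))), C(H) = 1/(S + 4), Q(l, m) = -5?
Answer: -7/2 ≈ -3.5000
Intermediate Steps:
S = -2 (S = -2 + 0 = -2)
C(H) = 1/2 (C(H) = 1/(-2 + 4) = 1/2)
R(u, q) = 1/2 + q (R(u, q) = q + 1/2 = 1/2 + q)
R(22, -14) - 2*(-5) = (1/2 - 14) - 2*(-5) = -27/2 - 1*(-10) = -27/2 + 10 = -7/2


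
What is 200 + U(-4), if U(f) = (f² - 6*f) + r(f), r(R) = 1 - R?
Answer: 245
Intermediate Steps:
U(f) = 1 + f² - 7*f (U(f) = (f² - 6*f) + (1 - f) = 1 + f² - 7*f)
200 + U(-4) = 200 + (1 + (-4)² - 7*(-4)) = 200 + (1 + 16 + 28) = 200 + 45 = 245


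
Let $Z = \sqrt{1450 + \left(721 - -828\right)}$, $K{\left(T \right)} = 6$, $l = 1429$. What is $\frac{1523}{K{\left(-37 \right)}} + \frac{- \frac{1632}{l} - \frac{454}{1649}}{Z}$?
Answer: $\frac{1523}{6} - \frac{3339934 \sqrt{2999}}{7066906579} \approx 253.81$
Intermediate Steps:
$Z = \sqrt{2999}$ ($Z = \sqrt{1450 + \left(721 + 828\right)} = \sqrt{1450 + 1549} = \sqrt{2999} \approx 54.763$)
$\frac{1523}{K{\left(-37 \right)}} + \frac{- \frac{1632}{l} - \frac{454}{1649}}{Z} = \frac{1523}{6} + \frac{- \frac{1632}{1429} - \frac{454}{1649}}{\sqrt{2999}} = 1523 \cdot \frac{1}{6} + \left(\left(-1632\right) \frac{1}{1429} - \frac{454}{1649}\right) \frac{\sqrt{2999}}{2999} = \frac{1523}{6} + \left(- \frac{1632}{1429} - \frac{454}{1649}\right) \frac{\sqrt{2999}}{2999} = \frac{1523}{6} - \frac{3339934 \frac{\sqrt{2999}}{2999}}{2356421} = \frac{1523}{6} - \frac{3339934 \sqrt{2999}}{7066906579}$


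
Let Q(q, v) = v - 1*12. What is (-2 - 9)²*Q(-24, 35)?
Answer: 2783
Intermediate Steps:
Q(q, v) = -12 + v (Q(q, v) = v - 12 = -12 + v)
(-2 - 9)²*Q(-24, 35) = (-2 - 9)²*(-12 + 35) = (-11)²*23 = 121*23 = 2783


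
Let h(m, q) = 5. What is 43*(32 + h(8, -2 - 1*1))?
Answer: 1591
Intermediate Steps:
43*(32 + h(8, -2 - 1*1)) = 43*(32 + 5) = 43*37 = 1591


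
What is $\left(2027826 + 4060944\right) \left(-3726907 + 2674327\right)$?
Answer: $-6408917526600$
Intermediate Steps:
$\left(2027826 + 4060944\right) \left(-3726907 + 2674327\right) = 6088770 \left(-1052580\right) = -6408917526600$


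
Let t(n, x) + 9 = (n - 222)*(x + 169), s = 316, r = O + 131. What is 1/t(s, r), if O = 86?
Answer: 1/36275 ≈ 2.7567e-5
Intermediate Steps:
r = 217 (r = 86 + 131 = 217)
t(n, x) = -9 + (-222 + n)*(169 + x) (t(n, x) = -9 + (n - 222)*(x + 169) = -9 + (-222 + n)*(169 + x))
1/t(s, r) = 1/(-37527 - 222*217 + 169*316 + 316*217) = 1/(-37527 - 48174 + 53404 + 68572) = 1/36275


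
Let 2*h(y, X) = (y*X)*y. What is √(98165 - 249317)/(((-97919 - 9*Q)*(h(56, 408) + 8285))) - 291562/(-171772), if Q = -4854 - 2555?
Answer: 145781/85886 - 2*I*√9447/10121564951 ≈ 1.6974 - 1.9206e-8*I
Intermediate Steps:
Q = -7409
h(y, X) = X*y²/2 (h(y, X) = ((y*X)*y)/2 = ((X*y)*y)/2 = (X*y²)/2 = X*y²/2)
√(98165 - 249317)/(((-97919 - 9*Q)*(h(56, 408) + 8285))) - 291562/(-171772) = √(98165 - 249317)/(((-97919 - 9*(-7409))*((½)*408*56² + 8285))) - 291562/(-171772) = √(-151152)/(((-97919 + 66681)*((½)*408*3136 + 8285))) - 291562*(-1/171772) = (4*I*√9447)/((-31238*(639744 + 8285))) + 145781/85886 = (4*I*√9447)/((-31238*648029)) + 145781/85886 = (4*I*√9447)/(-20243129902) + 145781/85886 = (4*I*√9447)*(-1/20243129902) + 145781/85886 = -2*I*√9447/10121564951 + 145781/85886 = 145781/85886 - 2*I*√9447/10121564951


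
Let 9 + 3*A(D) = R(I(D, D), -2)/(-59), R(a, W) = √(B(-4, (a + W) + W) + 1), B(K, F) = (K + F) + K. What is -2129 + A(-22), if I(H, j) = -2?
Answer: -2132 - I*√13/177 ≈ -2132.0 - 0.02037*I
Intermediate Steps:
B(K, F) = F + 2*K (B(K, F) = (F + K) + K = F + 2*K)
R(a, W) = √(-7 + a + 2*W) (R(a, W) = √((((a + W) + W) + 2*(-4)) + 1) = √((((W + a) + W) - 8) + 1) = √(((a + 2*W) - 8) + 1) = √((-8 + a + 2*W) + 1) = √(-7 + a + 2*W))
A(D) = -3 - I*√13/177 (A(D) = -3 + (√(-7 - 2 + 2*(-2))/(-59))/3 = -3 + (√(-7 - 2 - 4)*(-1/59))/3 = -3 + (√(-13)*(-1/59))/3 = -3 + ((I*√13)*(-1/59))/3 = -3 + (-I*√13/59)/3 = -3 - I*√13/177)
-2129 + A(-22) = -2129 + (-3 - I*√13/177) = -2132 - I*√13/177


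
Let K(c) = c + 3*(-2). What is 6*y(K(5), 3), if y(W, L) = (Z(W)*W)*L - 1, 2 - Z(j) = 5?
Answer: 48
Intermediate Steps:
Z(j) = -3 (Z(j) = 2 - 1*5 = 2 - 5 = -3)
K(c) = -6 + c (K(c) = c - 6 = -6 + c)
y(W, L) = -1 - 3*L*W (y(W, L) = (-3*W)*L - 1 = -3*L*W - 1 = -1 - 3*L*W)
6*y(K(5), 3) = 6*(-1 - 3*3*(-6 + 5)) = 6*(-1 - 3*3*(-1)) = 6*(-1 + 9) = 6*8 = 48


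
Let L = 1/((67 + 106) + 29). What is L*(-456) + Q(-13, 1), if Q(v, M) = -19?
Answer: -2147/101 ≈ -21.257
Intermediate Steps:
L = 1/202 (L = 1/(173 + 29) = 1/202 ≈ 0.0049505)
L*(-456) + Q(-13, 1) = (1/202)*(-456) - 19 = -228/101 - 19 = -2147/101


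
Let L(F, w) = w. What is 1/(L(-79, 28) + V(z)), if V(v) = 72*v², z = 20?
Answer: 1/28828 ≈ 3.4689e-5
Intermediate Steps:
1/(L(-79, 28) + V(z)) = 1/(28 + 72*20²) = 1/(28 + 72*400) = 1/(28 + 28800) = 1/28828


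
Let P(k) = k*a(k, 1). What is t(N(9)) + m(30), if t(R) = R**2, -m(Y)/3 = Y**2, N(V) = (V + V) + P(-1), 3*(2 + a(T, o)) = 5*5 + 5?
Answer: -2600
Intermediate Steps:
a(T, o) = 8 (a(T, o) = -2 + (5*5 + 5)/3 = -2 + (25 + 5)/3 = -2 + (1/3)*30 = -2 + 10 = 8)
P(k) = 8*k (P(k) = k*8 = 8*k)
N(V) = -8 + 2*V (N(V) = (V + V) + 8*(-1) = 2*V - 8 = -8 + 2*V)
m(Y) = -3*Y**2
t(N(9)) + m(30) = (-8 + 2*9)**2 - 3*30**2 = (-8 + 18)**2 - 3*900 = 10**2 - 2700 = 100 - 2700 = -2600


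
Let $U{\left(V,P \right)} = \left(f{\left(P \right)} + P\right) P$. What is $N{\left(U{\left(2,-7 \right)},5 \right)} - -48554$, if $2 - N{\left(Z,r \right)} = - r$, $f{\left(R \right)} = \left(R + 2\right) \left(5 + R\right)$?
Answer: $48561$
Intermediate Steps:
$f{\left(R \right)} = \left(2 + R\right) \left(5 + R\right)$
$U{\left(V,P \right)} = P \left(10 + P^{2} + 8 P\right)$ ($U{\left(V,P \right)} = \left(\left(10 + P^{2} + 7 P\right) + P\right) P = \left(10 + P^{2} + 8 P\right) P = P \left(10 + P^{2} + 8 P\right)$)
$N{\left(Z,r \right)} = 2 + r$ ($N{\left(Z,r \right)} = 2 - - r = 2 + r$)
$N{\left(U{\left(2,-7 \right)},5 \right)} - -48554 = \left(2 + 5\right) - -48554 = 7 + 48554 = 48561$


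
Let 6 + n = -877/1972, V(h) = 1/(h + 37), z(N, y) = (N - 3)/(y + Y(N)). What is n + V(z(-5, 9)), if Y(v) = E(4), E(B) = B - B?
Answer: -4112677/640900 ≈ -6.4170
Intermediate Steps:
E(B) = 0
Y(v) = 0
z(N, y) = (-3 + N)/y (z(N, y) = (N - 3)/(y + 0) = (-3 + N)/y)
V(h) = 1/(37 + h)
n = -12709/1972 (n = -6 - 877/1972 = -12709/1972 ≈ -6.4447)
n + V(z(-5, 9)) = -12709/1972 + 1/(37 + (-3 - 5)/9) = -12709/1972 + 1/(37 + (⅑)*(-8)) = -12709/1972 + 1/(37 - 8/9) = -12709/1972 + 1/(325/9) = -12709/1972 + 9/325 = -4112677/640900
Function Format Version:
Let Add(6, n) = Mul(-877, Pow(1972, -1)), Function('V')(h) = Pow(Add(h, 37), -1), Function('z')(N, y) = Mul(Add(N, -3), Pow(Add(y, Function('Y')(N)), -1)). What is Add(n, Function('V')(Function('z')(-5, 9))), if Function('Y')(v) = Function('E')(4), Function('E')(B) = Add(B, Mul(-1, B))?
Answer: Rational(-4112677, 640900) ≈ -6.4170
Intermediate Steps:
Function('E')(B) = 0
Function('Y')(v) = 0
Function('z')(N, y) = Mul(Pow(y, -1), Add(-3, N)) (Function('z')(N, y) = Mul(Add(N, -3), Pow(Add(y, 0), -1)) = Mul(Add(-3, N), Pow(y, -1)) = Mul(Pow(y, -1), Add(-3, N)))
Function('V')(h) = Pow(Add(37, h), -1)
n = Rational(-12709, 1972) (n = Add(-6, Mul(-877, Pow(1972, -1))) = Add(-6, Mul(-877, Rational(1, 1972))) = Add(-6, Rational(-877, 1972)) = Rational(-12709, 1972) ≈ -6.4447)
Add(n, Function('V')(Function('z')(-5, 9))) = Add(Rational(-12709, 1972), Pow(Add(37, Mul(Pow(9, -1), Add(-3, -5))), -1)) = Add(Rational(-12709, 1972), Pow(Add(37, Mul(Rational(1, 9), -8)), -1)) = Add(Rational(-12709, 1972), Pow(Add(37, Rational(-8, 9)), -1)) = Add(Rational(-12709, 1972), Pow(Rational(325, 9), -1)) = Add(Rational(-12709, 1972), Rational(9, 325)) = Rational(-4112677, 640900)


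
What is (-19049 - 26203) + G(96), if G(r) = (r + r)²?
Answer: -8388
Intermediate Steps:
G(r) = 4*r² (G(r) = (2*r)² = 4*r²)
(-19049 - 26203) + G(96) = (-19049 - 26203) + 4*96² = -45252 + 4*9216 = -45252 + 36864 = -8388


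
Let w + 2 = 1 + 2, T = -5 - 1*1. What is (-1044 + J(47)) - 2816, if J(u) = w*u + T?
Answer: -3819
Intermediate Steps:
T = -6 (T = -5 - 1 = -6)
w = 1 (w = -2 + (1 + 2) = -2 + 3 = 1)
J(u) = -6 + u (J(u) = 1*u - 6 = u - 6 = -6 + u)
(-1044 + J(47)) - 2816 = (-1044 + (-6 + 47)) - 2816 = (-1044 + 41) - 2816 = -1003 - 2816 = -3819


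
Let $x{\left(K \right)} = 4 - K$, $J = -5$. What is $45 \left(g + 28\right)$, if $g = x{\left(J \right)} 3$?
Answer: $2475$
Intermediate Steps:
$g = 27$ ($g = \left(4 - -5\right) 3 = \left(4 + 5\right) 3 = 9 \cdot 3 = 27$)
$45 \left(g + 28\right) = 45 \left(27 + 28\right) = 45 \cdot 55 = 2475$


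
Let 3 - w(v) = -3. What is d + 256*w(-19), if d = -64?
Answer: 1472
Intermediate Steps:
w(v) = 6 (w(v) = 3 - 1*(-3) = 3 + 3 = 6)
d + 256*w(-19) = -64 + 256*6 = -64 + 1536 = 1472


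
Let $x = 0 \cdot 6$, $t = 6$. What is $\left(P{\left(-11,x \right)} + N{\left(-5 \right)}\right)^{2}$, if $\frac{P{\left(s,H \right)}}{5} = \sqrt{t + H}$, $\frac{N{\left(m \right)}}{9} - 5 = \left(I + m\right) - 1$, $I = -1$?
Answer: $474 - 180 \sqrt{6} \approx 33.092$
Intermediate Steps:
$x = 0$
$N{\left(m \right)} = 27 + 9 m$ ($N{\left(m \right)} = 45 + 9 \left(\left(-1 + m\right) - 1\right) = 45 + 9 \left(-2 + m\right) = 45 + \left(-18 + 9 m\right) = 27 + 9 m$)
$P{\left(s,H \right)} = 5 \sqrt{6 + H}$
$\left(P{\left(-11,x \right)} + N{\left(-5 \right)}\right)^{2} = \left(5 \sqrt{6 + 0} + \left(27 + 9 \left(-5\right)\right)\right)^{2} = \left(5 \sqrt{6} + \left(27 - 45\right)\right)^{2} = \left(5 \sqrt{6} - 18\right)^{2} = \left(-18 + 5 \sqrt{6}\right)^{2}$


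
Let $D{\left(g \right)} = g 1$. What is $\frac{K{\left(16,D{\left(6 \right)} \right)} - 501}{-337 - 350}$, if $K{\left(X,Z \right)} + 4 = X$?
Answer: $\frac{163}{229} \approx 0.71179$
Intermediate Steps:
$D{\left(g \right)} = g$
$K{\left(X,Z \right)} = -4 + X$
$\frac{K{\left(16,D{\left(6 \right)} \right)} - 501}{-337 - 350} = \frac{\left(-4 + 16\right) - 501}{-337 - 350} = \frac{12 - 501}{-687} = \left(-489\right) \left(- \frac{1}{687}\right) = \frac{163}{229}$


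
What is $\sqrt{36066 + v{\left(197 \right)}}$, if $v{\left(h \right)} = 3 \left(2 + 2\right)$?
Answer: $\sqrt{36078} \approx 189.94$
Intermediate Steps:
$v{\left(h \right)} = 12$ ($v{\left(h \right)} = 3 \cdot 4 = 12$)
$\sqrt{36066 + v{\left(197 \right)}} = \sqrt{36066 + 12} = \sqrt{36078}$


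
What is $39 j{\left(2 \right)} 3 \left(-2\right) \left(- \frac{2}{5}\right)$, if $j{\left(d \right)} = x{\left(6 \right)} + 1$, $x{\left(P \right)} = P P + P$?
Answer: $\frac{20124}{5} \approx 4024.8$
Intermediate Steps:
$x{\left(P \right)} = P + P^{2}$ ($x{\left(P \right)} = P^{2} + P = P + P^{2}$)
$j{\left(d \right)} = 43$ ($j{\left(d \right)} = 6 \left(1 + 6\right) + 1 = 6 \cdot 7 + 1 = 42 + 1 = 43$)
$39 j{\left(2 \right)} 3 \left(-2\right) \left(- \frac{2}{5}\right) = 39 \cdot 43 \cdot 3 \left(-2\right) \left(- \frac{2}{5}\right) = 1677 \left(- 6 \left(\left(-2\right) \frac{1}{5}\right)\right) = 1677 \left(\left(-6\right) \left(- \frac{2}{5}\right)\right) = 1677 \cdot \frac{12}{5} = \frac{20124}{5}$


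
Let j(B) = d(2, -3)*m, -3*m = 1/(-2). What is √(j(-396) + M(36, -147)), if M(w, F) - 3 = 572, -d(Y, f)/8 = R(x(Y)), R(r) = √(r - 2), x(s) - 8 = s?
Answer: √(5175 - 24*√2)/3 ≈ 23.900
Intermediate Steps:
x(s) = 8 + s
R(r) = √(-2 + r)
d(Y, f) = -8*√(6 + Y) (d(Y, f) = -8*√(-2 + (8 + Y)) = -8*√(6 + Y))
m = ⅙ (m = -⅓/(-2) = -⅓*(-½) = ⅙ ≈ 0.16667)
M(w, F) = 575 (M(w, F) = 3 + 572 = 575)
j(B) = -8*√2/3 (j(B) = -8*√(6 + 2)*(⅙) = -16*√2*(⅙) = -8*√2/3)
√(j(-396) + M(36, -147)) = √(-8*√2/3 + 575) = √(575 - 8*√2/3)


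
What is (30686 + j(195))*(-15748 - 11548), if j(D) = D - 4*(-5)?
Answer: -843473696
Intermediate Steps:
j(D) = 20 + D (j(D) = D + 20 = 20 + D)
(30686 + j(195))*(-15748 - 11548) = (30686 + (20 + 195))*(-15748 - 11548) = (30686 + 215)*(-27296) = 30901*(-27296) = -843473696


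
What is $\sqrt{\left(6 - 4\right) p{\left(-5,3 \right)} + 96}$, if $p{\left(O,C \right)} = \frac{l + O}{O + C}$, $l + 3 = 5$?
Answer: $3 \sqrt{11} \approx 9.9499$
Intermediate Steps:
$l = 2$ ($l = -3 + 5 = 2$)
$p{\left(O,C \right)} = \frac{2 + O}{C + O}$ ($p{\left(O,C \right)} = \frac{2 + O}{O + C} = \frac{2 + O}{C + O}$)
$\sqrt{\left(6 - 4\right) p{\left(-5,3 \right)} + 96} = \sqrt{\left(6 - 4\right) \frac{2 - 5}{3 - 5} + 96} = \sqrt{2 \frac{1}{-2} \left(-3\right) + 96} = \sqrt{2 \left(\left(- \frac{1}{2}\right) \left(-3\right)\right) + 96} = \sqrt{2 \cdot \frac{3}{2} + 96} = \sqrt{3 + 96} = \sqrt{99} = 3 \sqrt{11}$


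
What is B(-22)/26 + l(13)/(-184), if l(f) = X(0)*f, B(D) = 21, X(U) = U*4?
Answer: 21/26 ≈ 0.80769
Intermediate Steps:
X(U) = 4*U
l(f) = 0 (l(f) = (4*0)*f = 0*f = 0)
B(-22)/26 + l(13)/(-184) = 21/26 + 0/(-184) = 21*(1/26) + 0*(-1/184) = 21/26 + 0 = 21/26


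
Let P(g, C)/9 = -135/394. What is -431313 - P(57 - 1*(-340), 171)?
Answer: -169936107/394 ≈ -4.3131e+5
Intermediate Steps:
P(g, C) = -1215/394 (P(g, C) = 9*(-135/394) = -1215/394)
-431313 - P(57 - 1*(-340), 171) = -431313 - 1*(-1215/394) = -431313 + 1215/394 = -169936107/394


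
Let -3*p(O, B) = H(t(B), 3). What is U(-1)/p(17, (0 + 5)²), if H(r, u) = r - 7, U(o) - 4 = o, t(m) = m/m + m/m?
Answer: 9/5 ≈ 1.8000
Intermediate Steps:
t(m) = 2 (t(m) = 1 + 1 = 2)
U(o) = 4 + o
H(r, u) = -7 + r
p(O, B) = 5/3 (p(O, B) = -(-7 + 2)/3 = -⅓*(-5) = 5/3)
U(-1)/p(17, (0 + 5)²) = (4 - 1)/(5/3) = 3*(⅗) = 9/5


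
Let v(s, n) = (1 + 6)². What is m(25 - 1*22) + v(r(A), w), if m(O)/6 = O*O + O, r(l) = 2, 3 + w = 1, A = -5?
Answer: 121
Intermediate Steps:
w = -2 (w = -3 + 1 = -2)
m(O) = 6*O + 6*O² (m(O) = 6*(O*O + O) = 6*(O² + O) = 6*(O + O²) = 6*O + 6*O²)
v(s, n) = 49 (v(s, n) = 7² = 49)
m(25 - 1*22) + v(r(A), w) = 6*(25 - 1*22)*(1 + (25 - 1*22)) + 49 = 6*(25 - 22)*(1 + (25 - 22)) + 49 = 6*3*(1 + 3) + 49 = 6*3*4 + 49 = 72 + 49 = 121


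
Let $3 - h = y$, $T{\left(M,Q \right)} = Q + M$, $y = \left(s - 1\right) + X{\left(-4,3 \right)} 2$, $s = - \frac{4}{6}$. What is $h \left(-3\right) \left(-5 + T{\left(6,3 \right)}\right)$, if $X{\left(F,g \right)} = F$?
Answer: $-152$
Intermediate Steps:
$s = - \frac{2}{3}$ ($s = \left(-4\right) \frac{1}{6} = - \frac{2}{3} \approx -0.66667$)
$y = - \frac{29}{3}$ ($y = \left(- \frac{2}{3} - 1\right) - 8 = - \frac{5}{3} - 8 = - \frac{29}{3} \approx -9.6667$)
$T{\left(M,Q \right)} = M + Q$
$h = \frac{38}{3}$ ($h = 3 - - \frac{29}{3} = 3 + \frac{29}{3} = \frac{38}{3} \approx 12.667$)
$h \left(-3\right) \left(-5 + T{\left(6,3 \right)}\right) = \frac{38}{3} \left(-3\right) \left(-5 + \left(6 + 3\right)\right) = - 38 \left(-5 + 9\right) = \left(-38\right) 4 = -152$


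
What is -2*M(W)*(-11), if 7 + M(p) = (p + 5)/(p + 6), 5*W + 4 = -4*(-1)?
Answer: -407/3 ≈ -135.67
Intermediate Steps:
W = 0 (W = -⅘ + (-4*(-1))/5 = -⅘ + (⅕)*4 = -⅘ + ⅘ = 0)
M(p) = -7 + (5 + p)/(6 + p) (M(p) = -7 + (p + 5)/(p + 6) = -7 + (5 + p)/(6 + p))
-2*M(W)*(-11) = -2*(-37 - 6*0)/(6 + 0)*(-11) = -2*(-37 + 0)/6*(-11) = -(-37)/3*(-11) = -2*(-37/6)*(-11) = (37/3)*(-11) = -407/3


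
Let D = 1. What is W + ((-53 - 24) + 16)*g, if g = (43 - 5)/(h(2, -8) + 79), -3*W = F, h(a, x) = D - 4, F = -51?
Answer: -27/2 ≈ -13.500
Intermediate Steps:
h(a, x) = -3 (h(a, x) = 1 - 4 = -3)
W = 17 (W = -⅓*(-51) = 17)
g = ½ (g = (43 - 5)/(-3 + 79) = 38/76 = 38*(1/76) = ½ ≈ 0.50000)
W + ((-53 - 24) + 16)*g = 17 + ((-53 - 24) + 16)*(½) = 17 + (-77 + 16)*(½) = 17 - 61*½ = 17 - 61/2 = -27/2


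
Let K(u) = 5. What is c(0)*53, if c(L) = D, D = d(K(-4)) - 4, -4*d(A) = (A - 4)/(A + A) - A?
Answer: -5883/40 ≈ -147.07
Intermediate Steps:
d(A) = A/4 - (-4 + A)/(8*A) (d(A) = -((A - 4)/(A + A) - A)/4 = -((-4 + A)/((2*A)) - A)/4 = -((-4 + A)*(1/(2*A)) - A)/4 = -((-4 + A)/(2*A) - A)/4 = -(-A + (-4 + A)/(2*A))/4 = A/4 - (-4 + A)/(8*A))
D = -111/40 (D = (⅛)*(4 + 5*(-1 + 2*5))/5 - 4 = (⅛)*(⅕)*(4 + 5*(-1 + 10)) - 4 = (⅛)*(⅕)*(4 + 5*9) - 4 = (⅛)*(⅕)*(4 + 45) - 4 = (⅛)*(⅕)*49 - 4 = 49/40 - 4 = -111/40 ≈ -2.7750)
c(L) = -111/40
c(0)*53 = -111/40*53 = -5883/40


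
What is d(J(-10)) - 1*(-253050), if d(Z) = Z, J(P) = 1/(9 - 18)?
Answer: 2277449/9 ≈ 2.5305e+5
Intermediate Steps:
J(P) = -1/9 (J(P) = 1/(-9) = -1/9)
d(J(-10)) - 1*(-253050) = -1/9 - 1*(-253050) = -1/9 + 253050 = 2277449/9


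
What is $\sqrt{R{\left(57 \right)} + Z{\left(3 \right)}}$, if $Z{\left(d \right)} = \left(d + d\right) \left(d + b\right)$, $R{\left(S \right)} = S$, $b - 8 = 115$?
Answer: $\sqrt{813} \approx 28.513$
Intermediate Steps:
$b = 123$ ($b = 8 + 115 = 123$)
$Z{\left(d \right)} = 2 d \left(123 + d\right)$ ($Z{\left(d \right)} = \left(d + d\right) \left(d + 123\right) = 2 d \left(123 + d\right)$)
$\sqrt{R{\left(57 \right)} + Z{\left(3 \right)}} = \sqrt{57 + 2 \cdot 3 \left(123 + 3\right)} = \sqrt{57 + 2 \cdot 3 \cdot 126} = \sqrt{57 + 756} = \sqrt{813}$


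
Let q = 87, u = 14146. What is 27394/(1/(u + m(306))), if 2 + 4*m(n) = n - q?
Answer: 778003297/2 ≈ 3.8900e+8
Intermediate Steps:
m(n) = -89/4 + n/4 (m(n) = -1/2 + (n - 1*87)/4 = -1/2 + (n - 87)/4 = -1/2 + (-87 + n)/4 = -1/2 + (-87/4 + n/4) = -89/4 + n/4)
27394/(1/(u + m(306))) = 27394/(1/(14146 + (-89/4 + (1/4)*306))) = 27394/(1/(14146 + (-89/4 + 153/2))) = 27394/(1/(14146 + 217/4)) = 27394/(1/(56801/4)) = 27394/(4/56801) = 27394*(56801/4) = 778003297/2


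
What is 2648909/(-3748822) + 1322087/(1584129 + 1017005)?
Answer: -483474607823/2437797091037 ≈ -0.19832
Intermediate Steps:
2648909/(-3748822) + 1322087/(1584129 + 1017005) = 2648909*(-1/3748822) + 1322087/2601134 = -2648909/3748822 + 1322087*(1/2601134) = -2648909/3748822 + 1322087/2601134 = -483474607823/2437797091037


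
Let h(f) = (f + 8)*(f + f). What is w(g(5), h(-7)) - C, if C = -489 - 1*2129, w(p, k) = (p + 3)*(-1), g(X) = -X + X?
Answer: 2615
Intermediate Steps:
h(f) = 2*f*(8 + f) (h(f) = (8 + f)*(2*f) = 2*f*(8 + f))
g(X) = 0
w(p, k) = -3 - p (w(p, k) = (3 + p)*(-1) = -3 - p)
C = -2618 (C = -489 - 2129 = -2618)
w(g(5), h(-7)) - C = (-3 - 1*0) - 1*(-2618) = (-3 + 0) + 2618 = -3 + 2618 = 2615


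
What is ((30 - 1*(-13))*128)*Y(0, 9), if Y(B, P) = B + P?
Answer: 49536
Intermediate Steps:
((30 - 1*(-13))*128)*Y(0, 9) = ((30 - 1*(-13))*128)*(0 + 9) = ((30 + 13)*128)*9 = (43*128)*9 = 5504*9 = 49536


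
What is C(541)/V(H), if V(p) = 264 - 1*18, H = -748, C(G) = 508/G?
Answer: 254/66543 ≈ 0.0038171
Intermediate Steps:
V(p) = 246 (V(p) = 264 - 18 = 246)
C(541)/V(H) = (508/541)/246 = (508*(1/541))*(1/246) = (508/541)*(1/246) = 254/66543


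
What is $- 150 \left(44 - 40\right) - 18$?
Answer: $-618$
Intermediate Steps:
$- 150 \left(44 - 40\right) - 18 = \left(-150\right) 4 - 18 = -600 - 18 = -618$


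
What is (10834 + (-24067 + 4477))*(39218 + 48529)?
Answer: -768312732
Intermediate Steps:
(10834 + (-24067 + 4477))*(39218 + 48529) = (10834 - 19590)*87747 = -8756*87747 = -768312732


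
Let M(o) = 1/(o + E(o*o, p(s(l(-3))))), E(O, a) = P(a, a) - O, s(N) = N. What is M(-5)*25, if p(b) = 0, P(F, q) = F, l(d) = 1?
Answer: -5/6 ≈ -0.83333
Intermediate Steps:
E(O, a) = a - O
M(o) = 1/(o - o**2) (M(o) = 1/(o + (0 - o*o)) = 1/(o + (0 - o**2)) = 1/(o - o**2))
M(-5)*25 = (1/((-5)*(1 - 1*(-5))))*25 = -1/(5*(1 + 5))*25 = -1/5/6*25 = -1/5*1/6*25 = -1/30*25 = -5/6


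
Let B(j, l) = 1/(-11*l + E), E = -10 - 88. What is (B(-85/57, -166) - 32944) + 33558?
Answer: 1060993/1728 ≈ 614.00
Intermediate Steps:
E = -98
B(j, l) = 1/(-98 - 11*l) (B(j, l) = 1/(-11*l - 98) = 1/(-98 - 11*l))
(B(-85/57, -166) - 32944) + 33558 = (-1/(98 + 11*(-166)) - 32944) + 33558 = (-1/(98 - 1826) - 32944) + 33558 = (-1/(-1728) - 32944) + 33558 = (-1*(-1/1728) - 32944) + 33558 = (1/1728 - 32944) + 33558 = -56927231/1728 + 33558 = 1060993/1728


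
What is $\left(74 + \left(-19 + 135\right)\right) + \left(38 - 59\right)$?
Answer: $169$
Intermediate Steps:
$\left(74 + \left(-19 + 135\right)\right) + \left(38 - 59\right) = \left(74 + 116\right) + \left(38 - 59\right) = 190 - 21 = 169$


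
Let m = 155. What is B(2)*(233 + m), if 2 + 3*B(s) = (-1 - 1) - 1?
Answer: -1940/3 ≈ -646.67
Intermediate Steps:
B(s) = -5/3 (B(s) = -⅔ + ((-1 - 1) - 1)/3 = -⅔ + (-2 - 1)/3 = -⅔ + (⅓)*(-3) = -⅔ - 1 = -5/3)
B(2)*(233 + m) = -5*(233 + 155)/3 = -5/3*388 = -1940/3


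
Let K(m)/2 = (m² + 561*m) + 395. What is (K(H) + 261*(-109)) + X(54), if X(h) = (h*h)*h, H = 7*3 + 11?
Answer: 167757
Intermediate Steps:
H = 32 (H = 21 + 11 = 32)
K(m) = 790 + 2*m² + 1122*m (K(m) = 2*((m² + 561*m) + 395) = 2*(395 + m² + 561*m) = 790 + 2*m² + 1122*m)
X(h) = h³ (X(h) = h²*h = h³)
(K(H) + 261*(-109)) + X(54) = ((790 + 2*32² + 1122*32) + 261*(-109)) + 54³ = ((790 + 2*1024 + 35904) - 28449) + 157464 = ((790 + 2048 + 35904) - 28449) + 157464 = (38742 - 28449) + 157464 = 10293 + 157464 = 167757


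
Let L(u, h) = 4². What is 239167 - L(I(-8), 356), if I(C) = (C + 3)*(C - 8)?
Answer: 239151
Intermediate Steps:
I(C) = (-8 + C)*(3 + C) (I(C) = (3 + C)*(-8 + C) = (-8 + C)*(3 + C))
L(u, h) = 16
239167 - L(I(-8), 356) = 239167 - 1*16 = 239167 - 16 = 239151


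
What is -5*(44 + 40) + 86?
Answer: -334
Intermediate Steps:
-5*(44 + 40) + 86 = -5*84 + 86 = -420 + 86 = -334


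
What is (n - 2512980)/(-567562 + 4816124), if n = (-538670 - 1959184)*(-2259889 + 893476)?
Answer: 1706548832361/2124281 ≈ 8.0335e+5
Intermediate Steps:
n = 3413100177702 (n = -2497854*(-1366413) = 3413100177702)
(n - 2512980)/(-567562 + 4816124) = (3413100177702 - 2512980)/(-567562 + 4816124) = 3413097664722/4248562 = 3413097664722*(1/4248562) = 1706548832361/2124281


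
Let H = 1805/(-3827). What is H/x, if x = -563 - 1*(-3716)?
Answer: -1805/12066531 ≈ -0.00014959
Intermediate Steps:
x = 3153 (x = -563 + 3716 = 3153)
H = -1805/3827 (H = 1805*(-1/3827) = -1805/3827 ≈ -0.47165)
H/x = -1805/3827/3153 = -1805/3827*1/3153 = -1805/12066531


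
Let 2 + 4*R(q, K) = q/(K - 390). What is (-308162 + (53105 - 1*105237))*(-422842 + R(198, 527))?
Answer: 20871605515662/137 ≈ 1.5235e+11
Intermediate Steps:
R(q, K) = -½ + q/(4*(-390 + K)) (R(q, K) = -½ + (q/(K - 390))/4 = -½ + (q/(-390 + K))/4 = -½ + q/(4*(-390 + K)))
(-308162 + (53105 - 1*105237))*(-422842 + R(198, 527)) = (-308162 + (53105 - 1*105237))*(-422842 + (780 + 198 - 2*527)/(4*(-390 + 527))) = (-308162 + (53105 - 105237))*(-422842 + (¼)*(780 + 198 - 1054)/137) = (-308162 - 52132)*(-422842 + (¼)*(1/137)*(-76)) = -360294*(-422842 - 19/137) = -360294*(-57929373/137) = 20871605515662/137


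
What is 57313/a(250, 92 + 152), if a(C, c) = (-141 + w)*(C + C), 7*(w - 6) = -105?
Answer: -57313/75000 ≈ -0.76417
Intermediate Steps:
w = -9 (w = 6 + (⅐)*(-105) = 6 - 15 = -9)
a(C, c) = -300*C (a(C, c) = (-141 - 9)*(C + C) = -300*C)
57313/a(250, 92 + 152) = 57313/((-300*250)) = 57313/(-75000) = 57313*(-1/75000) = -57313/75000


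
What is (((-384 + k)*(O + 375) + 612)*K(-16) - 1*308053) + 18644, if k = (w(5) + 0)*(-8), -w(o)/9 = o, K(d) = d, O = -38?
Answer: -169793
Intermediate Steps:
w(o) = -9*o
k = 360 (k = (-9*5 + 0)*(-8) = (-45 + 0)*(-8) = -45*(-8) = 360)
(((-384 + k)*(O + 375) + 612)*K(-16) - 1*308053) + 18644 = (((-384 + 360)*(-38 + 375) + 612)*(-16) - 1*308053) + 18644 = ((-24*337 + 612)*(-16) - 308053) + 18644 = ((-8088 + 612)*(-16) - 308053) + 18644 = (-7476*(-16) - 308053) + 18644 = (119616 - 308053) + 18644 = -188437 + 18644 = -169793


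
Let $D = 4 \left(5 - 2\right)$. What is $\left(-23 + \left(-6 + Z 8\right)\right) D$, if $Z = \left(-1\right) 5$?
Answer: $-828$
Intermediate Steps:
$Z = -5$
$D = 12$ ($D = 4 \cdot 3 = 12$)
$\left(-23 + \left(-6 + Z 8\right)\right) D = \left(-23 - 46\right) 12 = \left(-69\right) 12 = -828$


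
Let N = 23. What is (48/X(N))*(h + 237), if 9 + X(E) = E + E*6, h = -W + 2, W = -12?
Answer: 1506/19 ≈ 79.263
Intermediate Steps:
h = 14 (h = -1*(-12) + 2 = 12 + 2 = 14)
X(E) = -9 + 7*E (X(E) = -9 + (E + E*6) = -9 + (E + 6*E) = -9 + 7*E)
(48/X(N))*(h + 237) = (48/(-9 + 7*23))*(14 + 237) = (48/(-9 + 161))*251 = (48/152)*251 = (48*(1/152))*251 = (6/19)*251 = 1506/19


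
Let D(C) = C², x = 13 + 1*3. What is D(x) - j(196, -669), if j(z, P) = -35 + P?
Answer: 960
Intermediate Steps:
x = 16 (x = 13 + 3 = 16)
D(x) - j(196, -669) = 16² - (-35 - 669) = 256 - 1*(-704) = 256 + 704 = 960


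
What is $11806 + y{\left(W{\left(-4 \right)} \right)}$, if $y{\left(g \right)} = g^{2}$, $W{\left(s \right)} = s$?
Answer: $11822$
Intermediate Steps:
$11806 + y{\left(W{\left(-4 \right)} \right)} = 11806 + \left(-4\right)^{2} = 11806 + 16 = 11822$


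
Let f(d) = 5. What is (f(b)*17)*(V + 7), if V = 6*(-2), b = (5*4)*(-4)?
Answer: -425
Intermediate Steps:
b = -80 (b = 20*(-4) = -80)
V = -12
(f(b)*17)*(V + 7) = (5*17)*(-12 + 7) = 85*(-5) = -425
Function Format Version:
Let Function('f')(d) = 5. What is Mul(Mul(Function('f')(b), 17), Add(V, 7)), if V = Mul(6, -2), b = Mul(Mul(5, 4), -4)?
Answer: -425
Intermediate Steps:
b = -80 (b = Mul(20, -4) = -80)
V = -12
Mul(Mul(Function('f')(b), 17), Add(V, 7)) = Mul(Mul(5, 17), Add(-12, 7)) = Mul(85, -5) = -425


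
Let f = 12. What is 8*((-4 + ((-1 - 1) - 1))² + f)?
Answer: 488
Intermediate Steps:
8*((-4 + ((-1 - 1) - 1))² + f) = 8*((-4 + ((-1 - 1) - 1))² + 12) = 8*((-4 + (-2 - 1))² + 12) = 8*((-4 - 3)² + 12) = 8*((-7)² + 12) = 8*(49 + 12) = 8*61 = 488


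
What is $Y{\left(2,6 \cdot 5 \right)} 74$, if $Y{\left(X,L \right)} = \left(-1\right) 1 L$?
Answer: $-2220$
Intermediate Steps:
$Y{\left(X,L \right)} = - L$
$Y{\left(2,6 \cdot 5 \right)} 74 = - 6 \cdot 5 \cdot 74 = \left(-1\right) 30 \cdot 74 = \left(-30\right) 74 = -2220$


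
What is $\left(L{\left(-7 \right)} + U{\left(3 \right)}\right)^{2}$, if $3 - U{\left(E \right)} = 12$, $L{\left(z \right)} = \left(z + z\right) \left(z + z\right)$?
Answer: $34969$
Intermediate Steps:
$L{\left(z \right)} = 4 z^{2}$ ($L{\left(z \right)} = 2 z 2 z = 4 z^{2}$)
$U{\left(E \right)} = -9$ ($U{\left(E \right)} = 3 - 12 = -9$)
$\left(L{\left(-7 \right)} + U{\left(3 \right)}\right)^{2} = \left(4 \left(-7\right)^{2} - 9\right)^{2} = \left(4 \cdot 49 - 9\right)^{2} = \left(196 - 9\right)^{2} = 187^{2} = 34969$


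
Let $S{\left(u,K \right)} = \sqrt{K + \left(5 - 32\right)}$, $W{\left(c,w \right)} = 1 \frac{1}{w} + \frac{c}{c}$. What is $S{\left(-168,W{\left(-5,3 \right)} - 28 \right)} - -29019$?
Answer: $29019 + \frac{i \sqrt{483}}{3} \approx 29019.0 + 7.3258 i$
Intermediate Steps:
$W{\left(c,w \right)} = 1 + \frac{1}{w}$ ($W{\left(c,w \right)} = \frac{1}{w} + 1 = 1 + \frac{1}{w}$)
$S{\left(u,K \right)} = \sqrt{-27 + K}$ ($S{\left(u,K \right)} = \sqrt{K + \left(5 - 32\right)} = \sqrt{K - 27} = \sqrt{-27 + K}$)
$S{\left(-168,W{\left(-5,3 \right)} - 28 \right)} - -29019 = \sqrt{-27 - \left(28 - \frac{1 + 3}{3}\right)} - -29019 = \sqrt{-27 + \left(\frac{1}{3} \cdot 4 - 28\right)} + 29019 = \sqrt{-27 + \left(\frac{4}{3} - 28\right)} + 29019 = \sqrt{-27 - \frac{80}{3}} + 29019 = \sqrt{- \frac{161}{3}} + 29019 = \frac{i \sqrt{483}}{3} + 29019 = 29019 + \frac{i \sqrt{483}}{3}$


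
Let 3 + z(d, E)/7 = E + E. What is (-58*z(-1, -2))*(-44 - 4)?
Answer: -136416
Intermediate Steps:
z(d, E) = -21 + 14*E (z(d, E) = -21 + 7*(E + E) = -21 + 7*(2*E) = -21 + 14*E)
(-58*z(-1, -2))*(-44 - 4) = (-58*(-21 + 14*(-2)))*(-44 - 4) = -58*(-21 - 28)*(-48) = -58*(-49)*(-48) = 2842*(-48) = -136416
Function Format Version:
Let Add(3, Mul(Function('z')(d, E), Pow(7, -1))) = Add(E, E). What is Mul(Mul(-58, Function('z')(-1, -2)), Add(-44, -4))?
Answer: -136416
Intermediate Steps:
Function('z')(d, E) = Add(-21, Mul(14, E)) (Function('z')(d, E) = Add(-21, Mul(7, Add(E, E))) = Add(-21, Mul(7, Mul(2, E))) = Add(-21, Mul(14, E)))
Mul(Mul(-58, Function('z')(-1, -2)), Add(-44, -4)) = Mul(Mul(-58, Add(-21, Mul(14, -2))), Add(-44, -4)) = Mul(Mul(-58, Add(-21, -28)), -48) = Mul(Mul(-58, -49), -48) = Mul(2842, -48) = -136416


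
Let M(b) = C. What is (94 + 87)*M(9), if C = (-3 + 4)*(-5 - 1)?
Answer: -1086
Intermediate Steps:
C = -6 (C = 1*(-6) = -6)
M(b) = -6
(94 + 87)*M(9) = (94 + 87)*(-6) = 181*(-6) = -1086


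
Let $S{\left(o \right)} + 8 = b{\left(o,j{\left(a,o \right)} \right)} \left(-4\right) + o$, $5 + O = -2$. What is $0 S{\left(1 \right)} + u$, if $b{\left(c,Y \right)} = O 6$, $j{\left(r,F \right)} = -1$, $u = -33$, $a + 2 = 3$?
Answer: $-33$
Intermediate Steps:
$O = -7$ ($O = -5 - 2 = -7$)
$a = 1$ ($a = -2 + 3 = 1$)
$b{\left(c,Y \right)} = -42$ ($b{\left(c,Y \right)} = \left(-7\right) 6 = -42$)
$S{\left(o \right)} = 160 + o$ ($S{\left(o \right)} = -8 + \left(\left(-42\right) \left(-4\right) + o\right) = -8 + \left(168 + o\right) = 160 + o$)
$0 S{\left(1 \right)} + u = 0 \left(160 + 1\right) - 33 = 0 \cdot 161 - 33 = 0 - 33 = -33$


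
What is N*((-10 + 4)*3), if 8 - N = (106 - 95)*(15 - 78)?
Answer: -12618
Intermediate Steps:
N = 701 (N = 8 - (106 - 95)*(15 - 78) = 8 - 11*(-63) = 8 - 1*(-693) = 8 + 693 = 701)
N*((-10 + 4)*3) = 701*((-10 + 4)*3) = 701*(-6*3) = 701*(-18) = -12618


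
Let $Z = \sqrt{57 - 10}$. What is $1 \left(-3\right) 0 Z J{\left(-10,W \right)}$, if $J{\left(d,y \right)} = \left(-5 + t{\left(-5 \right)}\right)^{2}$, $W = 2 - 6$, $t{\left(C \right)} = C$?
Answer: $0$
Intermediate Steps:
$W = -4$ ($W = 2 - 6 = -4$)
$J{\left(d,y \right)} = 100$ ($J{\left(d,y \right)} = \left(-5 - 5\right)^{2} = \left(-10\right)^{2} = 100$)
$Z = \sqrt{47} \approx 6.8557$
$1 \left(-3\right) 0 Z J{\left(-10,W \right)} = 1 \left(-3\right) 0 \sqrt{47} \cdot 100 = \left(-3\right) 0 \sqrt{47} \cdot 100 = 0 \sqrt{47} \cdot 100 = 0 \cdot 100 = 0$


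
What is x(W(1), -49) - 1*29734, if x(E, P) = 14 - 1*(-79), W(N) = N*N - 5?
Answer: -29641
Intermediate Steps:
W(N) = -5 + N² (W(N) = N² - 5 = -5 + N²)
x(E, P) = 93 (x(E, P) = 14 + 79 = 93)
x(W(1), -49) - 1*29734 = 93 - 1*29734 = 93 - 29734 = -29641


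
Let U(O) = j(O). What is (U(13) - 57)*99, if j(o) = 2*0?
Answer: -5643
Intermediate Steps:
j(o) = 0
U(O) = 0
(U(13) - 57)*99 = (0 - 57)*99 = -57*99 = -5643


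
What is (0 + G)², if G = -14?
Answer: 196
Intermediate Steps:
(0 + G)² = (0 - 14)² = (-14)² = 196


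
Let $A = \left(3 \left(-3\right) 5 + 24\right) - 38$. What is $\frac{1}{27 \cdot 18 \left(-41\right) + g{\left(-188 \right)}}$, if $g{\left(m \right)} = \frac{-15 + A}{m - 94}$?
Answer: $- \frac{141}{2809529} \approx -5.0186 \cdot 10^{-5}$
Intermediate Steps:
$A = -59$ ($A = \left(\left(-9\right) 5 + 24\right) - 38 = \left(-45 + 24\right) - 38 = -21 - 38 = -59$)
$g{\left(m \right)} = - \frac{74}{-94 + m}$ ($g{\left(m \right)} = \frac{-15 - 59}{m - 94} = - \frac{74}{-94 + m}$)
$\frac{1}{27 \cdot 18 \left(-41\right) + g{\left(-188 \right)}} = \frac{1}{27 \cdot 18 \left(-41\right) - \frac{74}{-94 - 188}} = \frac{1}{486 \left(-41\right) - \frac{74}{-282}} = \frac{1}{-19926 - - \frac{37}{141}} = \frac{1}{-19926 + \frac{37}{141}} = \frac{1}{- \frac{2809529}{141}} = - \frac{141}{2809529}$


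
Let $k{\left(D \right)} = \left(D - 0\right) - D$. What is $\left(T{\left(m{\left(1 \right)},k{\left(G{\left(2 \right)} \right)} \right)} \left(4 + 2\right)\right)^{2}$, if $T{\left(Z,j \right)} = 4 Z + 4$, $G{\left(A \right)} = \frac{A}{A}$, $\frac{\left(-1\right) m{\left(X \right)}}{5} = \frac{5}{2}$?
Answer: $76176$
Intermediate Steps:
$m{\left(X \right)} = - \frac{25}{2}$ ($m{\left(X \right)} = - 5 \cdot \frac{5}{2} = - 5 \cdot 5 \cdot \frac{1}{2} = \left(-5\right) \frac{5}{2} = - \frac{25}{2}$)
$G{\left(A \right)} = 1$
$k{\left(D \right)} = 0$ ($k{\left(D \right)} = \left(D + 0\right) - D = D - D = 0$)
$T{\left(Z,j \right)} = 4 + 4 Z$
$\left(T{\left(m{\left(1 \right)},k{\left(G{\left(2 \right)} \right)} \right)} \left(4 + 2\right)\right)^{2} = \left(\left(4 + 4 \left(- \frac{25}{2}\right)\right) \left(4 + 2\right)\right)^{2} = \left(\left(4 - 50\right) 6\right)^{2} = \left(\left(-46\right) 6\right)^{2} = \left(-276\right)^{2} = 76176$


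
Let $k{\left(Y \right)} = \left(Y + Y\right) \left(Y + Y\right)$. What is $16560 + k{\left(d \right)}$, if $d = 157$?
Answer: $115156$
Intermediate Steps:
$k{\left(Y \right)} = 4 Y^{2}$ ($k{\left(Y \right)} = 2 Y 2 Y = 4 Y^{2}$)
$16560 + k{\left(d \right)} = 16560 + 4 \cdot 157^{2} = 16560 + 4 \cdot 24649 = 16560 + 98596 = 115156$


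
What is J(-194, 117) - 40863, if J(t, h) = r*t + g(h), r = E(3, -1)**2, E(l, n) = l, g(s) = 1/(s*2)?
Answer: -9970505/234 ≈ -42609.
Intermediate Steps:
g(s) = 1/(2*s)
r = 9 (r = 3**2 = 9)
J(t, h) = 1/(2*h) + 9*t (J(t, h) = 9*t + 1/(2*h) = 1/(2*h) + 9*t)
J(-194, 117) - 40863 = ((1/2)/117 + 9*(-194)) - 40863 = ((1/2)*(1/117) - 1746) - 40863 = (1/234 - 1746) - 40863 = -408563/234 - 40863 = -9970505/234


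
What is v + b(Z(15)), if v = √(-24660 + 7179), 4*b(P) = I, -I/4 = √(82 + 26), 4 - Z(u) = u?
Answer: -6*√3 + I*√17481 ≈ -10.392 + 132.22*I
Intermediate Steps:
Z(u) = 4 - u
I = -24*√3 (I = -4*√(82 + 26) = -24*√3 ≈ -41.569)
b(P) = -6*√3 (b(P) = (-24*√3)/4 = -6*√3)
v = I*√17481 (v = √(-17481) = I*√17481 ≈ 132.22*I)
v + b(Z(15)) = I*√17481 - 6*√3 = -6*√3 + I*√17481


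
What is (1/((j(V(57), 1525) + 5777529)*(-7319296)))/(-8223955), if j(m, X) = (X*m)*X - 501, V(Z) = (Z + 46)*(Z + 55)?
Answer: 1/1615245272029351798359040 ≈ 6.1910e-25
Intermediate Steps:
V(Z) = (46 + Z)*(55 + Z)
j(m, X) = -501 + m*X² (j(m, X) = m*X² - 501 = -501 + m*X²)
(1/((j(V(57), 1525) + 5777529)*(-7319296)))/(-8223955) = (1/((-501 + (2530 + 57² + 101*57)*1525²) + 5777529*(-7319296)))/(-8223955) = (-1/7319296/((-501 + (2530 + 3249 + 5757)*2325625) + 5777529))*(-1/8223955) = (-1/7319296/((-501 + 11536*2325625) + 5777529))*(-1/8223955) = (-1/7319296/((-501 + 26828410000) + 5777529))*(-1/8223955) = (-1/7319296/(26828409499 + 5777529))*(-1/8223955) = (-1/7319296/26834187028)*(-1/8223955) = ((1/26834187028)*(-1/7319296))*(-1/8223955) = -1/196407357777292288*(-1/8223955) = 1/1615245272029351798359040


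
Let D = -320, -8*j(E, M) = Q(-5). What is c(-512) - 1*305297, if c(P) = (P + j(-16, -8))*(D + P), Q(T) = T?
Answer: 120167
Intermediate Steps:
j(E, M) = 5/8 (j(E, M) = -1/8*(-5) = 5/8)
c(P) = (-320 + P)*(5/8 + P) (c(P) = (P + 5/8)*(-320 + P) = (5/8 + P)*(-320 + P) = (-320 + P)*(5/8 + P))
c(-512) - 1*305297 = (-200 + (-512)**2 - 2555/8*(-512)) - 1*305297 = (-200 + 262144 + 163520) - 305297 = 425464 - 305297 = 120167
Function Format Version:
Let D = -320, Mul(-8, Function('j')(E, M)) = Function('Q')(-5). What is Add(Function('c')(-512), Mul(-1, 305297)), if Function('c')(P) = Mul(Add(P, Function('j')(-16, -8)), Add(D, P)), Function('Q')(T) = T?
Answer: 120167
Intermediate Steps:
Function('j')(E, M) = Rational(5, 8) (Function('j')(E, M) = Mul(Rational(-1, 8), -5) = Rational(5, 8))
Function('c')(P) = Mul(Add(-320, P), Add(Rational(5, 8), P)) (Function('c')(P) = Mul(Add(P, Rational(5, 8)), Add(-320, P)) = Mul(Add(Rational(5, 8), P), Add(-320, P)) = Mul(Add(-320, P), Add(Rational(5, 8), P)))
Add(Function('c')(-512), Mul(-1, 305297)) = Add(Add(-200, Pow(-512, 2), Mul(Rational(-2555, 8), -512)), Mul(-1, 305297)) = Add(Add(-200, 262144, 163520), -305297) = Add(425464, -305297) = 120167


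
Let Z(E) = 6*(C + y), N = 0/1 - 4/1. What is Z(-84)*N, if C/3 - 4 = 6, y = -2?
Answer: -672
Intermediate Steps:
C = 30 (C = 12 + 3*6 = 12 + 18 = 30)
N = -4 (N = 0*1 - 4*1 = 0 - 4 = -4)
Z(E) = 168 (Z(E) = 6*(30 - 2) = 6*28 = 168)
Z(-84)*N = 168*(-4) = -672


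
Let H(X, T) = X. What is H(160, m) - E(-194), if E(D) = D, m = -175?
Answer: 354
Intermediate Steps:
H(160, m) - E(-194) = 160 - 1*(-194) = 160 + 194 = 354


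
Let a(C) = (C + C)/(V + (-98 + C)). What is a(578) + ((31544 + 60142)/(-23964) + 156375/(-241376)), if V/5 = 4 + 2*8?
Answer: -173388504427/69894041440 ≈ -2.4807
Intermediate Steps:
V = 100 (V = 5*(4 + 2*8) = 5*(4 + 16) = 5*20 = 100)
a(C) = 2*C/(2 + C) (a(C) = (C + C)/(100 + (-98 + C)) = (2*C)/(2 + C) = 2*C/(2 + C))
a(578) + ((31544 + 60142)/(-23964) + 156375/(-241376)) = 2*578/(2 + 578) + ((31544 + 60142)/(-23964) + 156375/(-241376)) = 2*578/580 + (91686*(-1/23964) + 156375*(-1/241376)) = 2*578*(1/580) + (-15281/3994 - 156375/241376) = 289/145 - 2156514203/482027872 = -173388504427/69894041440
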